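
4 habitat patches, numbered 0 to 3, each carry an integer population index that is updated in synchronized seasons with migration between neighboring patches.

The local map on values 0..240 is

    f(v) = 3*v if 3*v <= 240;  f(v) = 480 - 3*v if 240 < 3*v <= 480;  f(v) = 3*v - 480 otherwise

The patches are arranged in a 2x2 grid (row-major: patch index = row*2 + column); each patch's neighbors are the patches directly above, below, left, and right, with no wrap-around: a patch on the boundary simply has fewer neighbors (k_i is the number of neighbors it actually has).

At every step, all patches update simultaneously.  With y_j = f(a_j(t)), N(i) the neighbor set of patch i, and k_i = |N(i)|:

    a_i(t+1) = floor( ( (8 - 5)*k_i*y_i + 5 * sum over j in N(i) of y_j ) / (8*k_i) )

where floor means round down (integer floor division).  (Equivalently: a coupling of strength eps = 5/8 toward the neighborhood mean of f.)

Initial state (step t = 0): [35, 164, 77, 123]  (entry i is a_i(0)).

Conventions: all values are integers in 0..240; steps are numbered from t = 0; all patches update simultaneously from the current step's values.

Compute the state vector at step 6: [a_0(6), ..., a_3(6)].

Simulating step by step:
t=0: [35, 164, 77, 123]
t=1: [115, 72, 154, 117]
t=2: [123, 163, 89, 121]
t=3: [111, 74, 151, 113]
t=4: [132, 173, 100, 130]
t=5: [99, 69, 121, 102]
t=6: [169, 189, 155, 166]

Answer: [169, 189, 155, 166]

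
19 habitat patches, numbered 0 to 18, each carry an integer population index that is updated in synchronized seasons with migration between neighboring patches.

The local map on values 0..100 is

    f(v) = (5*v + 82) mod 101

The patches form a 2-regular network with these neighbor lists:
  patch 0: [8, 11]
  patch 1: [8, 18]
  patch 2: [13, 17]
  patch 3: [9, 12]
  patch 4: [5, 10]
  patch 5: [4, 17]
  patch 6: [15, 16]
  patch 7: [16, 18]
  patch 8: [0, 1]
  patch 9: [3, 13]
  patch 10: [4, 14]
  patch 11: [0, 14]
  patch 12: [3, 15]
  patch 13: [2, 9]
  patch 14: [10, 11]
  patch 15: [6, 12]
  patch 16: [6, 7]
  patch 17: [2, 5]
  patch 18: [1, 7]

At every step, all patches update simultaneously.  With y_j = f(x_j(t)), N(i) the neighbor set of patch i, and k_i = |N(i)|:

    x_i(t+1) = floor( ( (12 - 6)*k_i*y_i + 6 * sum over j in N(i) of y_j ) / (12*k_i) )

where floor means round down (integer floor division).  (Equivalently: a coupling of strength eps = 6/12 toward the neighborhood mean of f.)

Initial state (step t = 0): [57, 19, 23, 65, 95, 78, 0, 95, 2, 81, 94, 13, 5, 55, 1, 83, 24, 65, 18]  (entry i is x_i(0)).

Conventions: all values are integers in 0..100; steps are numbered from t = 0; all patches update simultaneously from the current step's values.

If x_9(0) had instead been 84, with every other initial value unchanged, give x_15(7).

Simulating step by step:
t=0: [57, 19, 23, 65, 95, 78, 0, 95, 2, 84, 94, 13, 5, 55, 1, 83, 24, 65, 18]
t=1: [66, 78, 62, 27, 54, 47, 64, 43, 81, 63, 58, 60, 27, 75, 66, 68, 33, 42, 67]
t=2: [44, 58, 80, 34, 45, 41, 65, 62, 60, 64, 48, 43, 15, 72, 41, 37, 71, 70, 47]
t=3: [93, 57, 55, 63, 28, 50, 26, 56, 81, 71, 31, 93, 56, 63, 71, 47, 39, 54, 46]
t=4: [52, 55, 62, 70, 26, 31, 27, 50, 68, 63, 30, 39, 56, 68, 35, 24, 54, 45, 35]
t=5: [42, 45, 50, 52, 21, 21, 19, 40, 32, 58, 31, 61, 36, 54, 53, 18, 35, 33, 48]
t=6: [76, 16, 38, 51, 73, 75, 69, 58, 43, 56, 50, 75, 57, 49, 51, 69, 66, 51, 30]
t=7: [66, 61, 49, 47, 42, 45, 19, 44, 77, 44, 33, 49, 46, 44, 37, 33, 27, 47, 47]

Answer: x_15(7) = 33
Key observation: This trace re-runs the system from the modified initial state.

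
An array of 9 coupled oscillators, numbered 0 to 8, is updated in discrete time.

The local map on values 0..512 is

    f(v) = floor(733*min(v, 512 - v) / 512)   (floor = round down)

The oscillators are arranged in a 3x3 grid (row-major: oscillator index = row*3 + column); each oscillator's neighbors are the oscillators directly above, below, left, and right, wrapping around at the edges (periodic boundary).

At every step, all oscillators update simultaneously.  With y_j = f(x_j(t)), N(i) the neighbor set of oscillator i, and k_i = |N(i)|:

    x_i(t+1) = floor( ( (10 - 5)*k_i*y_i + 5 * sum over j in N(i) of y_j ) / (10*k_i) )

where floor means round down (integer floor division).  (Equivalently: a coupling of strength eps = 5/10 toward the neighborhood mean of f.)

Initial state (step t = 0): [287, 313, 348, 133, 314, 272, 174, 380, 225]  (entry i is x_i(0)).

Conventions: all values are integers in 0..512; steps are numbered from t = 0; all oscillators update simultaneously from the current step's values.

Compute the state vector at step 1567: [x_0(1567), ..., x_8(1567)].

Answer: [264, 264, 264, 264, 264, 264, 264, 264, 264]
Key observation: The state at step 34, [352, 352, 352, 352, 352, 352, 352, 352, 352], reappears at step 44: the system is in a cycle of period 10 from step 34 on.  Therefore the state at step 1567 equals the state at step 34 + ((1567 - 34) mod 10) = 37, which is [264, 264, 264, 264, 264, 264, 264, 264, 264].

Derivation:
t=0: [287, 313, 348, 133, 314, 272, 174, 380, 225]
t=1: [280, 270, 275, 244, 267, 300, 252, 236, 287]
t=2: [340, 342, 332, 342, 341, 321, 347, 340, 328]
t=3: [245, 245, 256, 246, 247, 262, 242, 246, 258]
t=4: [351, 352, 360, 351, 352, 357, 350, 352, 359]
t=5: [228, 227, 220, 228, 228, 222, 229, 228, 221]
t=6: [324, 323, 317, 325, 324, 318, 325, 324, 318]
t=7: [269, 270, 276, 268, 269, 275, 268, 269, 275]
t=8: [346, 345, 339, 347, 346, 341, 347, 346, 341]
t=9: [238, 239, 244, 237, 238, 242, 237, 238, 242]
t=10: [341, 342, 346, 340, 340, 344, 340, 340, 344]
t=11: [243, 243, 239, 245, 244, 241, 245, 244, 241]
t=12: [347, 346, 344, 348, 348, 345, 348, 348, 345]
t=13: [236, 236, 238, 234, 235, 237, 234, 235, 237]
t=14: [336, 337, 339, 335, 336, 338, 335, 336, 338]
t=15: [250, 250, 248, 252, 250, 249, 252, 250, 249]
t=16: [357, 356, 355, 358, 357, 356, 358, 357, 356]
t=17: [221, 222, 223, 220, 221, 222, 220, 221, 222]
t=18: [316, 316, 317, 314, 316, 316, 314, 316, 316]
t=19: [280, 279, 279, 281, 280, 280, 281, 280, 280]
t=20: [331, 332, 332, 330, 331, 331, 330, 331, 331]
t=21: [258, 257, 257, 259, 258, 258, 259, 258, 258]
t=22: [363, 364, 364, 362, 363, 363, 362, 363, 363]
t=23: [212, 211, 211, 213, 212, 212, 213, 212, 212]
t=24: [303, 302, 302, 303, 303, 303, 303, 303, 303]
t=25: [299, 299, 299, 299, 299, 299, 299, 299, 299]
t=26: [304, 304, 304, 304, 304, 304, 304, 304, 304]
t=27: [297, 297, 297, 297, 297, 297, 297, 297, 297]
t=28: [307, 307, 307, 307, 307, 307, 307, 307, 307]
t=29: [293, 293, 293, 293, 293, 293, 293, 293, 293]
t=30: [313, 313, 313, 313, 313, 313, 313, 313, 313]
t=31: [284, 284, 284, 284, 284, 284, 284, 284, 284]
t=32: [326, 326, 326, 326, 326, 326, 326, 326, 326]
t=33: [266, 266, 266, 266, 266, 266, 266, 266, 266]
t=34: [352, 352, 352, 352, 352, 352, 352, 352, 352]
t=35: [229, 229, 229, 229, 229, 229, 229, 229, 229]
t=36: [327, 327, 327, 327, 327, 327, 327, 327, 327]
t=37: [264, 264, 264, 264, 264, 264, 264, 264, 264]
t=38: [355, 355, 355, 355, 355, 355, 355, 355, 355]
t=39: [224, 224, 224, 224, 224, 224, 224, 224, 224]
t=40: [320, 320, 320, 320, 320, 320, 320, 320, 320]
t=41: [274, 274, 274, 274, 274, 274, 274, 274, 274]
t=42: [340, 340, 340, 340, 340, 340, 340, 340, 340]
t=43: [246, 246, 246, 246, 246, 246, 246, 246, 246]
t=44: [352, 352, 352, 352, 352, 352, 352, 352, 352]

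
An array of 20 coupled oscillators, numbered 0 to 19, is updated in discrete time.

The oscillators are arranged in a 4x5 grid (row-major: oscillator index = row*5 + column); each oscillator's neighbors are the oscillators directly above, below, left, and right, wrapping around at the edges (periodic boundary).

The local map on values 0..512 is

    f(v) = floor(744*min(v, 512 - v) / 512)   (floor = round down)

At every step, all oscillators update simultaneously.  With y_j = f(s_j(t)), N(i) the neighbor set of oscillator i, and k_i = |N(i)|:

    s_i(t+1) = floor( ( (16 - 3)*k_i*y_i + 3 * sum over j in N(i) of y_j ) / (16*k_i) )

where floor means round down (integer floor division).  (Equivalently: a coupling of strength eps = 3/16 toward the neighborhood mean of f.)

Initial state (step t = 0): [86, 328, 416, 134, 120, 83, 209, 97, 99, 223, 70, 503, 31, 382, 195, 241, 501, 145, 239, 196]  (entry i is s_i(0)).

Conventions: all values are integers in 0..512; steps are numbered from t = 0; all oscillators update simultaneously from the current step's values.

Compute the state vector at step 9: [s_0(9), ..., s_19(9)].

Answer: [357, 252, 354, 348, 357, 271, 263, 334, 347, 325, 238, 278, 350, 331, 241, 357, 344, 347, 333, 287]

Derivation:
t=0: [86, 328, 416, 134, 120, 83, 209, 97, 99, 223, 70, 503, 31, 382, 195, 241, 501, 145, 239, 196]
t=1: [143, 244, 150, 195, 184, 137, 271, 143, 155, 297, 117, 32, 62, 191, 271, 308, 51, 196, 323, 284]
t=2: [220, 327, 229, 276, 270, 210, 322, 209, 233, 302, 179, 69, 111, 269, 335, 277, 106, 261, 277, 324]
t=3: [318, 268, 329, 341, 343, 302, 270, 298, 335, 306, 258, 121, 183, 338, 264, 324, 175, 342, 339, 282]
t=4: [283, 341, 269, 249, 253, 308, 338, 305, 260, 297, 351, 200, 261, 257, 351, 279, 255, 249, 254, 324]
t=5: [328, 262, 346, 361, 358, 293, 257, 306, 360, 312, 243, 292, 357, 363, 245, 331, 358, 361, 363, 283]
t=6: [271, 346, 247, 220, 233, 318, 361, 292, 226, 287, 345, 314, 232, 223, 345, 268, 235, 220, 221, 319]
t=7: [341, 255, 347, 322, 334, 281, 230, 317, 326, 320, 251, 286, 332, 320, 251, 344, 333, 322, 319, 286]
t=8: [258, 351, 250, 273, 262, 329, 333, 281, 271, 284, 355, 323, 266, 281, 354, 254, 268, 273, 281, 320]
t=9: [357, 252, 354, 348, 357, 271, 263, 334, 347, 325, 238, 278, 350, 331, 241, 357, 344, 347, 333, 287]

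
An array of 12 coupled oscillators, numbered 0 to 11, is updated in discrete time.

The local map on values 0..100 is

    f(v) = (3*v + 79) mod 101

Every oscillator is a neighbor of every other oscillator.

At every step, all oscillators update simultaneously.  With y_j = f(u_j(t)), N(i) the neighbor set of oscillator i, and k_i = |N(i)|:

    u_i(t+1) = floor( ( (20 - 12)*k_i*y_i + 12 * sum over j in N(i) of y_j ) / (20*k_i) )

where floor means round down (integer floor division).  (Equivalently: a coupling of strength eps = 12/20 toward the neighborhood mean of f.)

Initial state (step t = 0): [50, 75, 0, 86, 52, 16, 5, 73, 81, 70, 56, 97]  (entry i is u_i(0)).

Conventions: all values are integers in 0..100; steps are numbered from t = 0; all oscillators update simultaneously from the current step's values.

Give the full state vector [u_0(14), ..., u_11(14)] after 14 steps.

Simulating step by step:
t=0: [50, 75, 0, 86, 52, 16, 5, 73, 81, 70, 56, 97]
t=1: [42, 33, 60, 44, 44, 42, 65, 66, 39, 63, 48, 56]
t=2: [30, 55, 48, 32, 32, 30, 53, 54, 61, 51, 36, 44]
t=3: [56, 47, 40, 58, 58, 56, 45, 46, 53, 43, 62, 36]
t=4: [44, 34, 62, 46, 46, 44, 32, 33, 41, 30, 50, 58]
t=5: [29, 54, 48, 31, 31, 29, 52, 53, 26, 50, 35, 44]
t=6: [53, 44, 38, 55, 55, 53, 42, 43, 50, 40, 60, 34]
t=7: [41, 31, 60, 43, 43, 41, 29, 30, 38, 62, 48, 56]
t=8: [26, 51, 46, 29, 29, 26, 49, 50, 58, 48, 34, 42]
t=9: [46, 37, 32, 49, 49, 46, 35, 36, 44, 34, 54, 27]
t=10: [37, 63, 58, 40, 40, 37, 61, 62, 35, 60, 46, 52]
t=11: [74, 66, 61, 77, 77, 74, 64, 65, 72, 63, 48, 55]
t=12: [72, 64, 59, 41, 41, 72, 62, 63, 70, 61, 45, 53]
t=13: [66, 58, 53, 34, 34, 66, 56, 57, 64, 55, 38, 46]
t=14: [64, 56, 51, 66, 66, 64, 54, 55, 62, 53, 70, 43]

Answer: [64, 56, 51, 66, 66, 64, 54, 55, 62, 53, 70, 43]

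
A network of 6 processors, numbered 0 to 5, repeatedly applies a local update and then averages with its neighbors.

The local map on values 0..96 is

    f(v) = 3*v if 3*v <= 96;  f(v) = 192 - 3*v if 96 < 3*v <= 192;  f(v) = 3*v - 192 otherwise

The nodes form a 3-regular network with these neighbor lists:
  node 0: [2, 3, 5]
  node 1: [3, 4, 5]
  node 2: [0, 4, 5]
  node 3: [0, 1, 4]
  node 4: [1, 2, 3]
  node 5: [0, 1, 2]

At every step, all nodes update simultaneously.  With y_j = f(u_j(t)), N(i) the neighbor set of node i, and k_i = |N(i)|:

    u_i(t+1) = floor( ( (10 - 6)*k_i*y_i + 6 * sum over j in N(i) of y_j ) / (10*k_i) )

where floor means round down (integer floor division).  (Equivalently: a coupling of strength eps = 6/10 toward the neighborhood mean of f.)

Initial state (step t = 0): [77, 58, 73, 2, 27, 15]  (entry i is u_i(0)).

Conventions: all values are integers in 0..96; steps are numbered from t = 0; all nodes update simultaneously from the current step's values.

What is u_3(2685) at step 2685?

Answer: u_3(2685) = 24
Key observation: The state at step 12, [72, 72, 72, 72, 72, 72], reappears at step 14: the system is in a cycle of period 2 from step 12 on.  Therefore the state at step 2685 equals the state at step 12 + ((2685 - 12) mod 2) = 13, which is [24, 24, 24, 24, 24, 24].

Derivation:
t=0: [77, 58, 73, 2, 27, 15]
t=1: [31, 33, 43, 30, 42, 34]
t=2: [85, 86, 75, 86, 75, 85]
t=3: [57, 58, 45, 58, 46, 57]
t=4: [27, 25, 42, 25, 40, 27]
t=5: [76, 75, 73, 75, 72, 76]
t=6: [33, 31, 30, 31, 28, 33]
t=7: [92, 91, 90, 91, 88, 92]
t=8: [82, 79, 79, 79, 76, 82]
t=9: [50, 45, 46, 45, 41, 50]
t=10: [47, 56, 52, 56, 61, 47]
t=11: [42, 26, 36, 26, 20, 42]
t=12: [72, 72, 72, 72, 72, 72]
t=13: [24, 24, 24, 24, 24, 24]
t=14: [72, 72, 72, 72, 72, 72]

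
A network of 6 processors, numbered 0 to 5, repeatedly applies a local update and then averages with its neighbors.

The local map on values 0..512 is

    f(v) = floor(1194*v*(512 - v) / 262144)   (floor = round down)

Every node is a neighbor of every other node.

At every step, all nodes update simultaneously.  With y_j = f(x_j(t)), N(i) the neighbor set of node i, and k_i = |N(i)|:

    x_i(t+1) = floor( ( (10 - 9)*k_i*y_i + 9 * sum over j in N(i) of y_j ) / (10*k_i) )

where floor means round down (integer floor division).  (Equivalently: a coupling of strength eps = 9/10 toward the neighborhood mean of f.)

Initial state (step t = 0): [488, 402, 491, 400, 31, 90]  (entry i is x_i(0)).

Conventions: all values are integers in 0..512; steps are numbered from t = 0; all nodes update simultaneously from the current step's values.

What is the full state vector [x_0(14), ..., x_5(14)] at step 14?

Answer: [292, 292, 292, 292, 292, 292]

Derivation:
t=0: [488, 402, 491, 400, 31, 90]
t=1: [129, 117, 130, 117, 128, 119]
t=2: [217, 218, 217, 218, 217, 218]
t=3: [291, 291, 291, 291, 291, 291]
t=4: [292, 292, 292, 292, 292, 292]
t=5: [292, 292, 292, 292, 292, 292]
t=6: [292, 292, 292, 292, 292, 292]
t=7: [292, 292, 292, 292, 292, 292]
t=8: [292, 292, 292, 292, 292, 292]
t=9: [292, 292, 292, 292, 292, 292]
t=10: [292, 292, 292, 292, 292, 292]
t=11: [292, 292, 292, 292, 292, 292]
t=12: [292, 292, 292, 292, 292, 292]
t=13: [292, 292, 292, 292, 292, 292]
t=14: [292, 292, 292, 292, 292, 292]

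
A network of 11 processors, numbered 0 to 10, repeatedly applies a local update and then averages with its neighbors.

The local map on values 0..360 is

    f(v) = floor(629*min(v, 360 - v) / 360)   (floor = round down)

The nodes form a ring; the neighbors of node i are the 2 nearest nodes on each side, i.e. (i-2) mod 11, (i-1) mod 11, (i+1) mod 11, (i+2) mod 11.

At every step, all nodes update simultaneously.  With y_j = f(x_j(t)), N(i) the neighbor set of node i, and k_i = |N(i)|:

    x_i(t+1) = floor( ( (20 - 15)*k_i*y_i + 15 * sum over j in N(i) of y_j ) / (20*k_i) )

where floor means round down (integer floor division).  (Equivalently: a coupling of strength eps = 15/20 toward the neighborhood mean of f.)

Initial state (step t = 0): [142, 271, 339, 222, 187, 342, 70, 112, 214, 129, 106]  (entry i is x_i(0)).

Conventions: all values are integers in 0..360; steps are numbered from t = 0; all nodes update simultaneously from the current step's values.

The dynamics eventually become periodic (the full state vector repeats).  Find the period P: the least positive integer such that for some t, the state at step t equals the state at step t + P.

Answer: 8
Key observation: The state at step 38, [247, 215, 180, 159, 159, 180, 215, 247, 275, 284, 275], reappears at step 46 — and no state repeats earlier — so the cycle the system enters has period 8.

Derivation:
t=0: [142, 271, 339, 222, 187, 342, 70, 112, 214, 129, 106]
t=1: [174, 171, 186, 158, 156, 169, 177, 167, 200, 221, 211]
t=2: [283, 289, 291, 288, 290, 289, 290, 283, 276, 273, 275]
t=3: [135, 129, 124, 123, 122, 125, 129, 135, 140, 143, 141]
t=4: [234, 227, 220, 217, 216, 220, 226, 234, 240, 242, 240]
t=5: [222, 230, 239, 244, 244, 239, 231, 222, 215, 212, 214]
t=6: [238, 227, 216, 210, 209, 215, 226, 237, 246, 250, 247]
t=7: [216, 231, 244, 252, 253, 245, 232, 218, 206, 202, 206]
t=8: [245, 226, 209, 199, 198, 208, 225, 243, 257, 263, 258]
t=9: [208, 231, 252, 266, 266, 254, 233, 210, 192, 184, 191]
t=10: [256, 227, 200, 183, 183, 198, 224, 254, 276, 285, 278]
t=11: [192, 229, 263, 284, 285, 265, 232, 195, 167, 155, 165]
t=12: [252, 222, 189, 162, 161, 186, 219, 249, 273, 285, 274]
t=13: [200, 232, 260, 281, 282, 264, 235, 204, 173, 160, 171]
t=14: [252, 222, 189, 165, 164, 185, 218, 249, 275, 285, 277]
t=15: [199, 232, 262, 283, 285, 266, 236, 204, 171, 159, 169]
t=16: [251, 220, 186, 162, 161, 182, 216, 247, 273, 284, 276]
t=17: [202, 234, 263, 284, 285, 267, 239, 207, 174, 161, 171]
t=18: [250, 219, 184, 160, 159, 179, 214, 246, 274, 284, 277]
t=19: [203, 234, 263, 283, 285, 267, 239, 208, 174, 161, 171]
t=20: [250, 219, 184, 161, 159, 179, 214, 245, 273, 284, 276]
t=21: [203, 235, 263, 284, 285, 267, 240, 209, 175, 162, 171]
t=22: [250, 218, 183, 160, 158, 178, 213, 245, 273, 284, 277]
t=23: [204, 235, 263, 284, 285, 267, 240, 209, 175, 162, 172]
t=24: [249, 218, 183, 160, 158, 178, 213, 245, 274, 284, 277]
t=25: [204, 235, 264, 284, 285, 267, 239, 209, 174, 162, 171]
t=26: [249, 217, 182, 160, 158, 178, 214, 245, 273, 283, 276]
t=27: [205, 236, 264, 284, 285, 267, 239, 209, 175, 163, 173]
t=28: [249, 217, 182, 159, 158, 178, 214, 246, 275, 284, 277]
t=29: [205, 235, 264, 284, 285, 266, 238, 208, 174, 161, 171]
t=30: [248, 217, 182, 160, 159, 179, 215, 246, 274, 283, 275]
t=31: [206, 237, 265, 285, 285, 267, 239, 208, 175, 163, 173]
t=32: [248, 216, 180, 158, 158, 178, 214, 246, 275, 284, 276]
t=33: [206, 237, 265, 285, 285, 266, 238, 208, 174, 162, 172]
t=34: [247, 215, 180, 159, 158, 179, 215, 247, 274, 284, 275]
t=35: [208, 238, 266, 285, 285, 266, 238, 208, 174, 162, 174]
t=36: [247, 215, 179, 158, 158, 179, 215, 247, 275, 284, 275]
t=37: [207, 238, 265, 285, 285, 265, 238, 207, 173, 162, 173]
t=38: [247, 215, 180, 159, 159, 180, 215, 247, 275, 284, 275]
t=39: [208, 238, 266, 286, 286, 266, 238, 208, 173, 162, 173]
t=40: [246, 214, 179, 157, 157, 179, 214, 246, 274, 283, 274]
t=41: [209, 239, 265, 284, 284, 265, 239, 209, 175, 164, 175]
t=42: [247, 214, 179, 159, 159, 179, 214, 247, 275, 284, 275]
t=43: [208, 238, 266, 286, 286, 266, 238, 208, 174, 162, 174]
t=44: [247, 214, 179, 157, 157, 179, 214, 247, 275, 284, 275]
t=45: [208, 238, 265, 284, 284, 265, 238, 208, 174, 162, 174]
t=46: [247, 215, 180, 159, 159, 180, 215, 247, 275, 284, 275]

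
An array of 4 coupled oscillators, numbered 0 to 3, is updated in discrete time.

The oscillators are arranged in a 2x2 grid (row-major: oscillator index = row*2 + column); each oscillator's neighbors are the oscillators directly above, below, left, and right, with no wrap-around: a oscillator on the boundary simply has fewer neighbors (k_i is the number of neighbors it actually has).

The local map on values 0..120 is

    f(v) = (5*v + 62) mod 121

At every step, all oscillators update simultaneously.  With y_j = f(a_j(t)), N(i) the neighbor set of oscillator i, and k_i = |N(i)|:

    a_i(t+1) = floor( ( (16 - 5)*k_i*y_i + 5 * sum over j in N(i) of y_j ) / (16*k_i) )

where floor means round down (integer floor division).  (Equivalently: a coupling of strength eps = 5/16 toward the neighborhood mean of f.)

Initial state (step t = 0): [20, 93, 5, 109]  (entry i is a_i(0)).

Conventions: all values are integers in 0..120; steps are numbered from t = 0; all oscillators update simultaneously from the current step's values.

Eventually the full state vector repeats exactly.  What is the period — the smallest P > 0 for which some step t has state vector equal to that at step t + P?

Simulating step by step:
t=0: [20, 93, 5, 109]
t=1: [48, 36, 66, 21]
t=2: [45, 16, 36, 36]
t=3: [34, 21, 7, 3]
t=4: [98, 61, 96, 75]
t=5: [56, 24, 62, 60]
t=6: [79, 76, 40, 93]
t=7: [80, 75, 35, 45]
t=8: [97, 73, 102, 60]
t=9: [67, 72, 89, 106]
t=10: [36, 62, 38, 87]
t=11: [2, 8, 8, 11]
t=12: [81, 99, 99, 112]
t=13: [94, 69, 69, 34]
t=14: [46, 55, 55, 90]
t=15: [64, 77, 77, 48]
t=16: [39, 70, 70, 67]
t=17: [25, 41, 41, 38]
t=18: [53, 29, 29, 14]
t=19: [85, 74, 74, 34]
t=20: [23, 65, 65, 97]
t=21: [46, 35, 35, 50]
t=22: [70, 98, 98, 84]
t=23: [54, 73, 73, 103]
t=24: [81, 72, 72, 83]
t=25: [89, 74, 74, 96]
t=26: [37, 60, 60, 61]
t=27: [40, 83, 83, 40]
t=28: [49, 84, 84, 49]
t=29: [81, 102, 102, 81]
t=30: [99, 93, 93, 99]
t=31: [63, 52, 52, 63]
t=32: [34, 59, 59, 34]
t=33: [112, 113, 113, 112]
t=34: [18, 20, 20, 18]
t=35: [34, 37, 37, 34]
t=36: [77, 38, 38, 77]
t=37: [60, 33, 33, 60]
t=38: [115, 110, 110, 115]
t=39: [24, 14, 14, 24]
t=40: [45, 26, 26, 45]
t=41: [53, 62, 62, 53]
t=42: [61, 32, 32, 61]
t=43: [34, 70, 70, 34]
t=44: [91, 68, 68, 91]
t=45: [34, 37, 37, 34]

Answer: 10
Key observation: The state at step 35, [34, 37, 37, 34], reappears at step 45 — and no state repeats earlier — so the cycle the system enters has period 10.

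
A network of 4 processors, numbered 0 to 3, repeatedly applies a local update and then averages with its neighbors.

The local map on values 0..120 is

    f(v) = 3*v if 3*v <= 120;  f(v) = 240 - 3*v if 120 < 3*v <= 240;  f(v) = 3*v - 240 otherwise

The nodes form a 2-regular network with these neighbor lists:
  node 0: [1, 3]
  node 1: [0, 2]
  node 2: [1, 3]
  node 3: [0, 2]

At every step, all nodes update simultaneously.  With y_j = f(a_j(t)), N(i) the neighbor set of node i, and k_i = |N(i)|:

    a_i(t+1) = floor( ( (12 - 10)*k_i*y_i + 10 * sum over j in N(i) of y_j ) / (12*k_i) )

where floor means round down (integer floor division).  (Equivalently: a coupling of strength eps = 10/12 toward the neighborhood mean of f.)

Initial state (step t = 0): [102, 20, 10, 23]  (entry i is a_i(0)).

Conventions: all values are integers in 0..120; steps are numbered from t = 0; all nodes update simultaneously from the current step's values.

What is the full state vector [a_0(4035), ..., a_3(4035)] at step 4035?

Answer: [44, 76, 44, 76]
Key observation: The state at step 13, [44, 76, 44, 76], reappears at step 15: the system is in a cycle of period 2 from step 13 on.  Therefore the state at step 4035 equals the state at step 13 + ((4035 - 13) mod 2) = 13, which is [44, 76, 44, 76].

Derivation:
t=0: [102, 20, 10, 23]
t=1: [64, 50, 58, 51]
t=2: [81, 62, 84, 62]
t=3: [45, 15, 47, 15]
t=4: [55, 92, 54, 92]
t=5: [42, 69, 43, 69]
t=6: [46, 99, 46, 99]
t=7: [64, 94, 64, 94]
t=8: [43, 47, 43, 47]
t=9: [101, 109, 101, 109]
t=10: [83, 67, 83, 67]
t=11: [34, 14, 34, 14]
t=12: [52, 92, 52, 92]
t=13: [44, 76, 44, 76]
t=14: [28, 92, 28, 92]
t=15: [44, 76, 44, 76]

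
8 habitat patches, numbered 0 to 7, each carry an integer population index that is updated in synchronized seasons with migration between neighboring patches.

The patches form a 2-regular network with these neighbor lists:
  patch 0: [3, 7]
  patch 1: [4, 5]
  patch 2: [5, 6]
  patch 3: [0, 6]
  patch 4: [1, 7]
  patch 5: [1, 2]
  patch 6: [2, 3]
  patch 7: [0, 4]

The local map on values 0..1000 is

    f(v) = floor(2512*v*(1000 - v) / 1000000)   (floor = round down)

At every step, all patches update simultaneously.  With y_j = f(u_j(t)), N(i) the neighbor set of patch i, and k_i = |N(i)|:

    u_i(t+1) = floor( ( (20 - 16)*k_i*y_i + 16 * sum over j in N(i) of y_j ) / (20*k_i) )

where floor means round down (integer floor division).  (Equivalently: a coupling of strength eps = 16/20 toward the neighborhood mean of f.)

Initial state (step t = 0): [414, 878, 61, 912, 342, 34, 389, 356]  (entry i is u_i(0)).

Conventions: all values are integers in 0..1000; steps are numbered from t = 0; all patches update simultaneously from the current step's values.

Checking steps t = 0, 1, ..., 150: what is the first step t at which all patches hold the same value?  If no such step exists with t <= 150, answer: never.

Simulating step by step:
t=0: [414, 878, 61, 912, 342, 34, 389, 356]  (not all equal)
t=1: [432, 312, 300, 522, 450, 181, 257, 584]  (not all equal)
t=2: [617, 505, 445, 563, 583, 500, 557, 616]  (not all equal)
t=3: [603, 620, 622, 608, 610, 624, 619, 600]  (not all equal)
t=4: [600, 592, 590, 596, 596, 590, 593, 599]  (not all equal)
t=5: [603, 605, 606, 604, 604, 606, 605, 603]  (not all equal)
t=6: [600, 599, 599, 600, 600, 599, 599, 600]  (not all equal)
t=7: [602, 602, 603, 602, 602, 603, 602, 602]  (not all equal)
t=8: [601, 601, 601, 601, 601, 601, 601, 601]  (all equal)

Answer: 8
Key observation: Synchronization is absorbing here: once all patches are equal they stay equal, and step 8 is the first all-equal step.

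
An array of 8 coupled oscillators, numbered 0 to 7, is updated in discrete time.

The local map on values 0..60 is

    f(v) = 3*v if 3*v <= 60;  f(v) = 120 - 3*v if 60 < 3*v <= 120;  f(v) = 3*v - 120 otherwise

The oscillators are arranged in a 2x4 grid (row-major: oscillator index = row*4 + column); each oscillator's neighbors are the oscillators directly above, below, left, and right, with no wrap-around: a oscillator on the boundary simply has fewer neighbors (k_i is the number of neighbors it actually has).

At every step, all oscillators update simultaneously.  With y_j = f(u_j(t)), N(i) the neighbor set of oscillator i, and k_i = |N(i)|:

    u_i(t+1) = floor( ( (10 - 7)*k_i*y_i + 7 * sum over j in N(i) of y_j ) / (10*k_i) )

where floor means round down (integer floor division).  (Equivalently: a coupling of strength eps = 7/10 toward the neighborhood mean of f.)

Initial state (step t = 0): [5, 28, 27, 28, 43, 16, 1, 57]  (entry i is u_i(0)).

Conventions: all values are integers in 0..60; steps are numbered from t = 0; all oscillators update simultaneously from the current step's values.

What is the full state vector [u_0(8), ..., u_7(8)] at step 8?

Simulating step by step:
t=0: [5, 28, 27, 28, 43, 16, 1, 57]
t=1: [20, 34, 29, 42, 24, 25, 33, 28]
t=2: [41, 37, 20, 25, 51, 33, 32, 20]
t=3: [15, 22, 36, 55, 18, 21, 40, 42]
t=4: [51, 42, 26, 19, 51, 42, 17, 17]
t=5: [23, 20, 39, 49, 23, 22, 38, 53]
t=6: [54, 43, 22, 22, 52, 43, 24, 23]
t=7: [28, 27, 42, 52, 28, 24, 41, 51]
t=8: [37, 32, 20, 24, 40, 32, 21, 23]

Answer: [37, 32, 20, 24, 40, 32, 21, 23]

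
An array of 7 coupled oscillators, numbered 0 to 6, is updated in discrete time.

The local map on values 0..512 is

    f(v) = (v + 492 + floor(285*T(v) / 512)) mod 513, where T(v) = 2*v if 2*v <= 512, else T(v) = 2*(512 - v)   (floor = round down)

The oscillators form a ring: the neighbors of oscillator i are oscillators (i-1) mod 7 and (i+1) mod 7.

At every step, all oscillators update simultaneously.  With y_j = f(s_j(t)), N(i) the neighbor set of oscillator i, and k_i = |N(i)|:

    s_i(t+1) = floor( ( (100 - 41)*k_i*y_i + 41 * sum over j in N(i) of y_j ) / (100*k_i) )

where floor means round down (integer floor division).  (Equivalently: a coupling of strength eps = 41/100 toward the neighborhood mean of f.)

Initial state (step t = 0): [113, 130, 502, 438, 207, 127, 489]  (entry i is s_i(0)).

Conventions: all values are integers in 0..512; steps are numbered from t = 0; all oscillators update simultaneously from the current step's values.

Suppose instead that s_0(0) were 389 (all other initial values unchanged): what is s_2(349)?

Simulating step by step:
t=0: [389, 130, 502, 438, 207, 127, 489]
t=1: [450, 353, 444, 480, 398, 332, 444]
t=2: [500, 504, 499, 496, 502, 506, 500]
t=3: [491, 491, 491, 492, 491, 491, 491]
t=4: [493, 493, 493, 493, 493, 493, 493]
t=5: [493, 493, 493, 493, 493, 493, 493]

Answer: s_2(349) = 493
Key observation: The state at step 4, [493, 493, 493, 493, 493, 493, 493], reappears at step 5: the system is in a cycle of period 1 from step 4 on.  Therefore the state at step 349 equals the state at step 4 + ((349 - 4) mod 1) = 4, which is [493, 493, 493, 493, 493, 493, 493].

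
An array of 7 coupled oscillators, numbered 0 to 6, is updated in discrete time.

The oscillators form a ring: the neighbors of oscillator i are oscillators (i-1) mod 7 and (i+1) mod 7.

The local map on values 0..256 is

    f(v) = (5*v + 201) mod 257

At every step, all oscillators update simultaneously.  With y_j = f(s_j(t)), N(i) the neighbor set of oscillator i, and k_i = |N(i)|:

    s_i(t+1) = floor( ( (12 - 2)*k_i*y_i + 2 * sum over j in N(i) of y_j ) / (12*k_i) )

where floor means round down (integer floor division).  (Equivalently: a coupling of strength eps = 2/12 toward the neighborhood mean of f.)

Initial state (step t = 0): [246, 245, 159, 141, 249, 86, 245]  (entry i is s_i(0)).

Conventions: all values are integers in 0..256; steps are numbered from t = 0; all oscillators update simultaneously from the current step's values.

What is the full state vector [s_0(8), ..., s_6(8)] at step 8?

Answer: [135, 168, 81, 155, 91, 220, 157]

Derivation:
t=0: [246, 245, 159, 141, 249, 86, 245]
t=1: [145, 148, 210, 144, 155, 122, 139]
t=2: [153, 173, 212, 160, 186, 60, 120]
t=3: [168, 67, 216, 219, 125, 214, 61]
t=4: [33, 40, 213, 34, 67, 227, 228]
t=5: [107, 148, 219, 116, 32, 49, 60]
t=6: [219, 161, 24, 17, 103, 186, 237]
t=7: [37, 202, 75, 46, 179, 111, 93]
t=8: [135, 168, 81, 155, 91, 220, 157]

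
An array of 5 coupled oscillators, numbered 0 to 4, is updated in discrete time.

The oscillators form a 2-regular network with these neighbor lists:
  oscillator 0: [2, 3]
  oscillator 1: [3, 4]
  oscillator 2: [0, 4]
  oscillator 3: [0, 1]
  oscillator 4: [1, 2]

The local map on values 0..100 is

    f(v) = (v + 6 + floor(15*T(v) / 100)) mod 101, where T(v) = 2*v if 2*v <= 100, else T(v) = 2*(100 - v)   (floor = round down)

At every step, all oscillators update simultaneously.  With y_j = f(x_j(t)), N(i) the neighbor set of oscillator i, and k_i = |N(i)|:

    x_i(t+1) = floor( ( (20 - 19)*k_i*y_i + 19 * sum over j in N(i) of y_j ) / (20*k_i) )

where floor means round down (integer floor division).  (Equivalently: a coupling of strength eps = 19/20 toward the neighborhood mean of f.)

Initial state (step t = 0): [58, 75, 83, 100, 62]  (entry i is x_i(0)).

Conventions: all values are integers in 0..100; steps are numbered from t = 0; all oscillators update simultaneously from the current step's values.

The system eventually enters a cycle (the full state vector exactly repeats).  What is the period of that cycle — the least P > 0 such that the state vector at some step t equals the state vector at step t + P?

Answer: 9
Key observation: The state at step 62, [2, 2, 2, 2, 2], reappears at step 71 — and no state repeats earlier — so the cycle the system enters has period 9.

Derivation:
t=0: [58, 75, 83, 100, 62]
t=1: [50, 44, 78, 78, 90]
t=2: [89, 92, 85, 68, 77]
t=3: [89, 86, 93, 98, 97]
t=4: [6, 7, 47, 92, 45]
t=5: [79, 78, 39, 18, 42]
t=6: [44, 46, 74, 87, 72]
t=7: [90, 89, 75, 65, 76]
t=8: [85, 85, 93, 97, 92]
t=9: [5, 53, 92, 90, 50]
t=10: [95, 84, 44, 45, 85]
t=11: [60, 80, 48, 48, 79]
t=12: [68, 80, 83, 84, 80]
t=13: [93, 92, 87, 87, 92]
t=14: [91, 98, 52, 52, 98]
t=15: [73, 35, 52, 52, 35]
t=16: [72, 60, 69, 69, 60]
t=17: [84, 80, 82, 82, 80]
t=18: [93, 92, 93, 93, 92]
t=19: [0, 52, 47, 47, 52]
t=20: [63, 69, 40, 40, 69]
t=21: [59, 71, 80, 80, 71]
t=22: [91, 88, 81, 81, 88]
t=23: [92, 94, 97, 97, 94]
t=24: [6, 0, 47, 47, 0]
t=25: [64, 34, 12, 12, 34]
t=26: [23, 36, 62, 62, 36]
t=27: [76, 64, 45, 45, 64]
t=28: [65, 72, 83, 83, 72]
t=29: [93, 89, 84, 84, 89]
t=30: [89, 96, 51, 51, 96]
t=31: [72, 34, 51, 51, 34]
t=32: [71, 59, 68, 68, 59]
t=33: [83, 79, 81, 81, 79]
t=34: [92, 91, 92, 92, 91]
t=35: [100, 99, 99, 99, 99]
t=36: [4, 4, 4, 4, 4]
t=37: [11, 11, 11, 11, 11]
t=38: [20, 20, 20, 20, 20]
t=39: [32, 32, 32, 32, 32]
t=40: [47, 47, 47, 47, 47]
t=41: [67, 67, 67, 67, 67]
t=42: [82, 82, 82, 82, 82]
t=43: [93, 93, 93, 93, 93]
t=44: [0, 0, 0, 0, 0]
t=45: [6, 6, 6, 6, 6]
t=46: [13, 13, 13, 13, 13]
t=47: [22, 22, 22, 22, 22]
t=48: [34, 34, 34, 34, 34]
t=49: [50, 50, 50, 50, 50]
t=50: [71, 71, 71, 71, 71]
t=51: [85, 85, 85, 85, 85]
t=52: [95, 95, 95, 95, 95]
t=53: [1, 1, 1, 1, 1]
t=54: [7, 7, 7, 7, 7]
t=55: [15, 15, 15, 15, 15]
t=56: [25, 25, 25, 25, 25]
t=57: [38, 38, 38, 38, 38]
t=58: [55, 55, 55, 55, 55]
t=59: [74, 74, 74, 74, 74]
t=60: [87, 87, 87, 87, 87]
t=61: [96, 96, 96, 96, 96]
t=62: [2, 2, 2, 2, 2]
t=63: [8, 8, 8, 8, 8]
t=64: [16, 16, 16, 16, 16]
t=65: [26, 26, 26, 26, 26]
t=66: [39, 39, 39, 39, 39]
t=67: [56, 56, 56, 56, 56]
t=68: [75, 75, 75, 75, 75]
t=69: [88, 88, 88, 88, 88]
t=70: [97, 97, 97, 97, 97]
t=71: [2, 2, 2, 2, 2]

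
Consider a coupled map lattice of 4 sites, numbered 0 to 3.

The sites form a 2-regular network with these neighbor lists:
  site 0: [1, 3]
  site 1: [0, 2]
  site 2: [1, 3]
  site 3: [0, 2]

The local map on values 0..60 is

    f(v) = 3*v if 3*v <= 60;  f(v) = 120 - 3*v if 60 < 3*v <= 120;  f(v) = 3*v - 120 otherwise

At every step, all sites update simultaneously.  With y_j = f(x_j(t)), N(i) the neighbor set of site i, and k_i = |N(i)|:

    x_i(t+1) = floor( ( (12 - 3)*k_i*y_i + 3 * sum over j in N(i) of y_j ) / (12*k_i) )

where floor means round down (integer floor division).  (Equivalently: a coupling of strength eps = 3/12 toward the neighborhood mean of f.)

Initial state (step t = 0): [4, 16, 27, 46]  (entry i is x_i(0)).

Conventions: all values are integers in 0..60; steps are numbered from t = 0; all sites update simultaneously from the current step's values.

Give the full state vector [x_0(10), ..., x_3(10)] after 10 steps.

Answer: [38, 32, 38, 41]

Derivation:
t=0: [4, 16, 27, 46]
t=1: [17, 42, 37, 19]
t=2: [46, 12, 14, 50]
t=3: [21, 34, 39, 30]
t=4: [48, 21, 8, 30]
t=5: [28, 48, 28, 28]
t=6: [34, 27, 34, 36]
t=7: [19, 33, 19, 13]
t=8: [50, 30, 50, 43]
t=9: [27, 30, 27, 14]
t=10: [38, 32, 38, 41]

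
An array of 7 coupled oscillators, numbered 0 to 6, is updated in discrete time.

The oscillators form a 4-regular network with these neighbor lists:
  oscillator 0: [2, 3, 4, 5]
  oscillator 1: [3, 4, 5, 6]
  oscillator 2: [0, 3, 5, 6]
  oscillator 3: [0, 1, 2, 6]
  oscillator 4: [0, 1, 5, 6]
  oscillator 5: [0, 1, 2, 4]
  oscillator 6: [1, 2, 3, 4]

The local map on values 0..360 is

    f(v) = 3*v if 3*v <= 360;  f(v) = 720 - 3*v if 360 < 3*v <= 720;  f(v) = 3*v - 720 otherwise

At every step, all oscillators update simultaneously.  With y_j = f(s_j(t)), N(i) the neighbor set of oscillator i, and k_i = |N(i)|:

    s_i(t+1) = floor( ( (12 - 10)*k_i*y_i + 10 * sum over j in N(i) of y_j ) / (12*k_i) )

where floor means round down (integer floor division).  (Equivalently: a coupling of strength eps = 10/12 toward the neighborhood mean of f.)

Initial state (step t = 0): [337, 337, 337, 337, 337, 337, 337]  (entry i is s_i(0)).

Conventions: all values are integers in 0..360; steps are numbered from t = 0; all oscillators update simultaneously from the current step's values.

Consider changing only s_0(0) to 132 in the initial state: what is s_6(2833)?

Simulating step by step:
t=0: [132, 337, 337, 337, 337, 337, 337]
t=1: [296, 291, 297, 297, 297, 297, 291]
t=2: [170, 164, 166, 162, 162, 166, 164]
t=3: [225, 229, 223, 224, 224, 223, 229]
t=4: [48, 43, 45, 41, 41, 45, 43]
t=5: [131, 127, 133, 132, 132, 133, 127]
t=6: [323, 329, 326, 330, 330, 326, 329]
t=7: [261, 266, 260, 261, 261, 260, 266]
t=8: [61, 68, 65, 68, 68, 65, 68]
t=9: [196, 202, 196, 197, 197, 196, 202]
t=10: [130, 124, 127, 124, 124, 127, 124]
t=11: [341, 346, 340, 342, 342, 340, 346]
t=12: [303, 309, 305, 309, 309, 305, 309]
t=13: [199, 204, 198, 200, 200, 198, 204]
t=14: [123, 116, 120, 116, 116, 120, 116]
t=15: [353, 350, 353, 351, 351, 353, 350]
t=16: [336, 333, 335, 334, 334, 335, 333]
t=17: [284, 281, 283, 282, 282, 283, 281]
t=18: [128, 125, 127, 126, 126, 127, 125]
t=19: [339, 342, 340, 341, 341, 340, 342]
t=20: [300, 303, 301, 302, 302, 301, 303]
t=21: [183, 186, 184, 185, 185, 184, 186]
t=22: [167, 164, 166, 165, 165, 166, 164]
t=23: [222, 225, 223, 224, 224, 223, 225]
t=24: [50, 47, 49, 48, 48, 49, 47]
t=25: [146, 143, 145, 144, 144, 145, 143]
t=26: [285, 288, 286, 287, 287, 286, 288]
t=27: [138, 141, 139, 140, 140, 139, 141]
t=28: [302, 299, 301, 300, 300, 301, 299]
t=29: [182, 179, 181, 180, 180, 181, 179]
t=30: [177, 180, 178, 179, 179, 178, 180]
t=31: [185, 182, 184, 183, 183, 184, 182]
t=32: [168, 171, 169, 170, 170, 169, 171]
t=33: [212, 209, 211, 210, 210, 211, 209]
t=34: [87, 90, 88, 89, 89, 88, 90]
t=35: [264, 267, 265, 266, 266, 265, 267]
t=36: [75, 78, 76, 77, 77, 76, 78]
t=37: [228, 231, 229, 230, 230, 229, 231]
t=38: [32, 29, 31, 30, 30, 31, 29]
t=39: [92, 89, 91, 90, 90, 91, 89]
t=40: [272, 269, 271, 270, 270, 271, 269]
t=41: [92, 89, 91, 90, 90, 91, 89]

Answer: s_6(2833) = 89
Key observation: The state at step 39, [92, 89, 91, 90, 90, 91, 89], reappears at step 41: the system is in a cycle of period 2 from step 39 on.  Therefore the state at step 2833 equals the state at step 39 + ((2833 - 39) mod 2) = 39, which is [92, 89, 91, 90, 90, 91, 89].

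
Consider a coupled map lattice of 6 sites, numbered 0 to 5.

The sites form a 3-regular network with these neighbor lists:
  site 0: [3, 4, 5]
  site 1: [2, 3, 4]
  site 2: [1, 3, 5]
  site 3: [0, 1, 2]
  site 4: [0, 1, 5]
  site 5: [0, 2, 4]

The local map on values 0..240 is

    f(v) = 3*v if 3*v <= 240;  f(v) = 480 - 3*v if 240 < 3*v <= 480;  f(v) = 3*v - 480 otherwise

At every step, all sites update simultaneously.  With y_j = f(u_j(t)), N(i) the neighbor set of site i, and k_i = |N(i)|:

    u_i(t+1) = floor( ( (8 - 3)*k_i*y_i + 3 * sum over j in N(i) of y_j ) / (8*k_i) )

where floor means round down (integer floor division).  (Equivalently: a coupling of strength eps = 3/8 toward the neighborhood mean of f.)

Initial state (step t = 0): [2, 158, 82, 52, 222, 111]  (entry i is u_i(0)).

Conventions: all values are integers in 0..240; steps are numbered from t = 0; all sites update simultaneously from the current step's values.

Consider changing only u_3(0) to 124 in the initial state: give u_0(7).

Answer: u_0(7) = 93
Key observation: This trace re-runs the system from the modified initial state.

Derivation:
t=0: [2, 158, 82, 124, 222, 111]
t=1: [58, 69, 178, 98, 136, 145]
t=2: [146, 168, 88, 170, 98, 65]
t=3: [77, 69, 166, 54, 148, 177]
t=4: [175, 156, 63, 158, 83, 67]
t=5: [82, 60, 145, 34, 176, 183]
t=6: [173, 136, 72, 121, 90, 84]
t=7: [93, 112, 187, 114, 173, 200]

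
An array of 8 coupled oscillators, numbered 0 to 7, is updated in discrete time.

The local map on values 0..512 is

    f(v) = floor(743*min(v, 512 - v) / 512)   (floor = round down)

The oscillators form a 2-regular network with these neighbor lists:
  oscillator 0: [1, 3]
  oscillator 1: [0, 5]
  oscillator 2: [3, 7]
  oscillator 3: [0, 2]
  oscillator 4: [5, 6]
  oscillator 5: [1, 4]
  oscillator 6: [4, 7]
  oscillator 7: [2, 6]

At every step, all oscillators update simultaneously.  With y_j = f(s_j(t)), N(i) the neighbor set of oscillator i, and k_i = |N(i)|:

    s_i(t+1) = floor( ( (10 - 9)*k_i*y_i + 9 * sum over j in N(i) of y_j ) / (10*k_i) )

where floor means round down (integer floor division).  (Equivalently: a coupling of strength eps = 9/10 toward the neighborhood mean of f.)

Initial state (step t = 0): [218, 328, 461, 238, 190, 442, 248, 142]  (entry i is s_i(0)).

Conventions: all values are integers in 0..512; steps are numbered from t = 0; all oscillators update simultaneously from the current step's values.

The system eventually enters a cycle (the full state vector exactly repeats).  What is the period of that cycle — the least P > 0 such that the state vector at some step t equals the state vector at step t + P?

Simulating step by step:
t=0: [218, 328, 461, 238, 190, 442, 248, 142]
t=1: [307, 214, 255, 210, 234, 254, 252, 215]
t=2: [306, 330, 314, 330, 363, 328, 329, 361]
t=3: [267, 280, 246, 289, 261, 242, 222, 270]
t=4: [332, 351, 338, 352, 339, 350, 353, 340]
t=5: [235, 246, 241, 254, 234, 241, 248, 241]
t=6: [359, 346, 357, 347, 352, 347, 345, 353]
t=7: [237, 231, 233, 224, 239, 236, 232, 232]
t=8: [331, 341, 331, 338, 339, 340, 340, 336]
t=9: [251, 254, 254, 261, 249, 249, 252, 255]
t=10: [365, 363, 367, 365, 362, 364, 365, 366]
t=11: [214, 213, 211, 211, 213, 216, 213, 211]
t=12: [307, 311, 306, 307, 310, 309, 307, 307]
t=13: [294, 295, 297, 297, 295, 292, 295, 297]
t=14: [313, 317, 312, 313, 316, 314, 313, 312]
t=15: [285, 286, 289, 288, 287, 283, 287, 289]
t=16: [326, 330, 323, 325, 328, 327, 324, 324]
t=17: [267, 268, 271, 271, 269, 265, 269, 272]
t=18: [351, 356, 348, 351, 354, 353, 350, 350]
t=19: [229, 230, 234, 234, 232, 227, 232, 235]
t=20: [335, 330, 339, 335, 332, 333, 338, 337]
t=21: [259, 258, 254, 253, 256, 262, 256, 251]
t=22: [367, 364, 365, 367, 366, 368, 367, 368]
t=23: [211, 209, 209, 211, 209, 212, 209, 211]
t=24: [304, 306, 305, 304, 304, 303, 304, 303]
t=25: [299, 301, 301, 300, 301, 299, 301, 300]
t=26: [306, 308, 306, 307, 307, 306, 306, 306]
t=27: [296, 297, 297, 297, 297, 296, 297, 298]
t=28: [312, 312, 311, 312, 312, 312, 311, 311]
t=29: [290, 290, 290, 290, 290, 290, 290, 291]
t=30: [322, 322, 321, 322, 322, 322, 321, 321]
t=31: [275, 275, 276, 275, 275, 275, 276, 277]
t=32: [343, 343, 342, 342, 342, 343, 342, 341]
t=33: [245, 245, 246, 245, 245, 245, 246, 246]
t=34: [355, 355, 355, 355, 355, 355, 355, 356]
t=35: [227, 227, 226, 227, 227, 227, 226, 226]
t=36: [329, 329, 327, 328, 328, 329, 327, 327]
t=37: [265, 265, 267, 266, 266, 265, 267, 268]
t=38: [357, 358, 355, 356, 356, 357, 355, 354]
t=39: [224, 223, 227, 225, 225, 224, 227, 227]
t=40: [324, 324, 327, 326, 326, 324, 327, 329]
t=41: [270, 272, 267, 269, 269, 270, 267, 267]
t=42: [350, 350, 353, 352, 352, 350, 353, 355]
t=43: [233, 235, 229, 232, 232, 233, 229, 229]
t=44: [338, 338, 333, 335, 335, 338, 333, 332]
t=45: [253, 252, 258, 255, 255, 253, 258, 259]
t=46: [367, 366, 368, 367, 367, 367, 368, 367]
t=47: [210, 210, 209, 209, 209, 210, 209, 208]
t=48: [303, 304, 302, 303, 303, 303, 302, 302]
t=49: [302, 302, 303, 303, 303, 302, 303, 304]
t=50: [303, 304, 302, 303, 303, 303, 302, 302]

Answer: 2
Key observation: The state at step 48, [303, 304, 302, 303, 303, 303, 302, 302], reappears at step 50 — and no state repeats earlier — so the cycle the system enters has period 2.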